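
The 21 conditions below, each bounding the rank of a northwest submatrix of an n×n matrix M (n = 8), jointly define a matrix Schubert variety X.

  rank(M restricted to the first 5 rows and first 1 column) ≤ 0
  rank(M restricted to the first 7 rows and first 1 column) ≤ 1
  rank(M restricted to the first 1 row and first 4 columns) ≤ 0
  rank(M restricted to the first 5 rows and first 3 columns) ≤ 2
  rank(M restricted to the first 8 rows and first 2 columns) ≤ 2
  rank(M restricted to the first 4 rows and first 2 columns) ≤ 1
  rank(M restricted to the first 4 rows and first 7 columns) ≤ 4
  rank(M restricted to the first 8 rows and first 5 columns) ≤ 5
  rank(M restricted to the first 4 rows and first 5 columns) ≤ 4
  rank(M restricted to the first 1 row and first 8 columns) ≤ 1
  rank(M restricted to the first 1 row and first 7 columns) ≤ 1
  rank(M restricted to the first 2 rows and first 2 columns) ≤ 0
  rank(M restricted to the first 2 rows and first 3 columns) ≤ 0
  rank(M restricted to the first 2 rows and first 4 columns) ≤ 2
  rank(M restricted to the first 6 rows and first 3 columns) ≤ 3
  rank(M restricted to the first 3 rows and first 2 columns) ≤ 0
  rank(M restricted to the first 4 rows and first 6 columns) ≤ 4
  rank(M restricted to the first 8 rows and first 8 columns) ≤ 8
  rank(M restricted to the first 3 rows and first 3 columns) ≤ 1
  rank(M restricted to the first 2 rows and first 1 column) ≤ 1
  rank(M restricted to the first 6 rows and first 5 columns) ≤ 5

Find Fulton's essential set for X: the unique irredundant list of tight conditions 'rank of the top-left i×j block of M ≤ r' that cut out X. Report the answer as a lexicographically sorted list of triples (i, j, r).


Reconstructing r_w from the 21 given conditions:

  0 0 0 0 1 1 1 1
  0 0 0 1 2 2 2 2
  0 0 1 2 3 3 3 3
  0 1 2 3 4 4 4 4
  0 1 2 3 4 5 5 5
  1 2 3 4 5 6 6 6
  1 2 3 4 5 6 7 7
  1 2 3 4 5 6 7 8

giving w = (5, 4, 3, 2, 6, 1, 7, 8) via Δ²R.

Rothe diagram D(w) (11 cells), 4 SE-corners (essential conditions):

[(1, 4, 0), (2, 3, 0), (3, 2, 0), (5, 1, 0)]


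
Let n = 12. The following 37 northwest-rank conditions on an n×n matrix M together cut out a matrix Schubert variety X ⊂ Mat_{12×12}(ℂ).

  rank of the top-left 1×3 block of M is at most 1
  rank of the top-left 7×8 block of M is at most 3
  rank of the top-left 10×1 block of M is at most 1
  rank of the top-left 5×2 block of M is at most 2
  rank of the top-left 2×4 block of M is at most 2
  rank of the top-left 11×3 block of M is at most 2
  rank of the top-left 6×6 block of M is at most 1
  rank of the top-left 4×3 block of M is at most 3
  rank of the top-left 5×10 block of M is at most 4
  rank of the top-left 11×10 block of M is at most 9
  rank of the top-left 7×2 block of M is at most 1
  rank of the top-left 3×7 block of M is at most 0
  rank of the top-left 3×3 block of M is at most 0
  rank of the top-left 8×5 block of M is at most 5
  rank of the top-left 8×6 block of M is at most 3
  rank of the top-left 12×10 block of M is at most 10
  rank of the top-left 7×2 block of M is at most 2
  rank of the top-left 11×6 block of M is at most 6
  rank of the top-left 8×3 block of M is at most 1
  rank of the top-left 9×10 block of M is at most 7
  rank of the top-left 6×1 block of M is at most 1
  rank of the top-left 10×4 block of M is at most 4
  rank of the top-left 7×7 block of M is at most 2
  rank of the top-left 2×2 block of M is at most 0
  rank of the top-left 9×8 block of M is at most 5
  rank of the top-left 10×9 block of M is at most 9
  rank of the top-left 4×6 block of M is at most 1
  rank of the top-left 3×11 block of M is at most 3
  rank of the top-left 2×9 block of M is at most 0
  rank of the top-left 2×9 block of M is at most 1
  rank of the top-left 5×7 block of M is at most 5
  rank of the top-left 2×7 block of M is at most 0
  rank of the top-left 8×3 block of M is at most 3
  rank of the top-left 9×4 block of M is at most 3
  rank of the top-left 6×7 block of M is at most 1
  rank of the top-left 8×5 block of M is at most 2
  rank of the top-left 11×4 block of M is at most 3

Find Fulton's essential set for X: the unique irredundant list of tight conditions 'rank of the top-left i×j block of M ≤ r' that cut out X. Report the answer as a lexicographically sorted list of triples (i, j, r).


Propagating the 37 rank bounds to every northwest block:

  row 1: 0, 0, 0, 0, 0, 0, 0, 0, 0, 1, 1, 1
  row 2: 0, 0, 0, 0, 0, 0, 0, 0, 0, 1, 2, 2
  row 3: 0, 0, 0, 0, 0, 0, 0, 1, 1, 2, 3, 3
  row 4: 1, 1, 1, 1, 1, 1, 1, 2, 2, 3, 4, 4
  row 5: 1, 1, 1, 1, 1, 1, 1, 2, 3, 4, 5, 5
  row 6: 1, 1, 1, 1, 1, 1, 1, 2, 3, 4, 5, 6
  row 7: 1, 1, 1, 2, 2, 2, 2, 3, 4, 5, 6, 7
  row 8: 1, 1, 1, 2, 2, 3, 3, 4, 5, 6, 7, 8
  row 9: 1, 2, 2, 3, 3, 4, 4, 5, 6, 7, 8, 9
  row 10: 1, 2, 2, 3, 4, 5, 5, 6, 7, 8, 9, 10
  row 11: 1, 2, 2, 3, 4, 5, 6, 7, 8, 9, 10, 11
  row 12: 1, 2, 3, 4, 5, 6, 7, 8, 9, 10, 11, 12

reading off 1-entries of Δ²R: w = (10, 11, 8, 1, 9, 12, 4, 6, 2, 5, 7, 3).

ℓ(w)=44; the 6 essential cells (i,j,r):

[(2, 9, 0), (3, 7, 0), (6, 7, 1), (8, 3, 1), (8, 5, 2), (11, 3, 2)]


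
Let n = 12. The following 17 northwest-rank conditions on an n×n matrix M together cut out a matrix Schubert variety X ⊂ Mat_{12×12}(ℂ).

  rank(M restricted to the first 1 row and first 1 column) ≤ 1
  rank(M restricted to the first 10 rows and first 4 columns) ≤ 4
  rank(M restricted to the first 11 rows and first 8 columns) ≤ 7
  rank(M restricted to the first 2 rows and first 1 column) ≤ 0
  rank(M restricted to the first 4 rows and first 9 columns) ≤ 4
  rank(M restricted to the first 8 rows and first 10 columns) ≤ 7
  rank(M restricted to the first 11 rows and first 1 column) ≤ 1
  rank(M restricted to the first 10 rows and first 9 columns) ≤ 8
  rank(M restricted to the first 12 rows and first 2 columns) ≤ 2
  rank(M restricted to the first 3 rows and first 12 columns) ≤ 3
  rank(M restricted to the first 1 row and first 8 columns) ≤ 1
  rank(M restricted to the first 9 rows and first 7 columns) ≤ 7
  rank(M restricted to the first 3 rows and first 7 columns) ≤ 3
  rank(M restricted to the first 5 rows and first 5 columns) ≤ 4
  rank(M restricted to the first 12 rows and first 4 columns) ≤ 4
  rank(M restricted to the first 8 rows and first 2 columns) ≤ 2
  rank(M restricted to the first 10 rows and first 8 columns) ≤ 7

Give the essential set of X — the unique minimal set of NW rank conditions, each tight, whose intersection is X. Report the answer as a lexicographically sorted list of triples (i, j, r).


The tightest implied rank at each (i,j), from the 17 conditions:

  row 1: 0 1 1 1 1 1 1 1 1 1 1 1
  row 2: 0 1 2 2 2 2 2 2 2 2 2 2
  row 3: 1 2 3 3 3 3 3 3 3 3 3 3
  row 4: 1 2 3 4 4 4 4 4 4 4 4 4
  row 5: 1 2 3 4 4 5 5 5 5 5 5 5
  row 6: 1 2 3 4 5 6 6 6 6 6 6 6
  row 7: 1 2 3 4 5 6 7 7 7 7 7 7
  row 8: 1 2 3 4 5 6 7 7 7 7 8 8
  row 9: 1 2 3 4 5 6 7 7 8 8 9 9
  row 10: 1 2 3 4 5 6 7 7 8 9 10 10
  row 11: 1 2 3 4 5 6 7 7 8 9 10 11
  row 12: 1 2 3 4 5 6 7 8 9 10 11 12

reading off 1-entries of Δ²R: w = (2, 3, 1, 4, 6, 5, 7, 11, 9, 10, 12, 8).

|D(w)|=9, |Ess(w)|=4:

[(2, 1, 0), (5, 5, 4), (8, 10, 7), (11, 8, 7)]


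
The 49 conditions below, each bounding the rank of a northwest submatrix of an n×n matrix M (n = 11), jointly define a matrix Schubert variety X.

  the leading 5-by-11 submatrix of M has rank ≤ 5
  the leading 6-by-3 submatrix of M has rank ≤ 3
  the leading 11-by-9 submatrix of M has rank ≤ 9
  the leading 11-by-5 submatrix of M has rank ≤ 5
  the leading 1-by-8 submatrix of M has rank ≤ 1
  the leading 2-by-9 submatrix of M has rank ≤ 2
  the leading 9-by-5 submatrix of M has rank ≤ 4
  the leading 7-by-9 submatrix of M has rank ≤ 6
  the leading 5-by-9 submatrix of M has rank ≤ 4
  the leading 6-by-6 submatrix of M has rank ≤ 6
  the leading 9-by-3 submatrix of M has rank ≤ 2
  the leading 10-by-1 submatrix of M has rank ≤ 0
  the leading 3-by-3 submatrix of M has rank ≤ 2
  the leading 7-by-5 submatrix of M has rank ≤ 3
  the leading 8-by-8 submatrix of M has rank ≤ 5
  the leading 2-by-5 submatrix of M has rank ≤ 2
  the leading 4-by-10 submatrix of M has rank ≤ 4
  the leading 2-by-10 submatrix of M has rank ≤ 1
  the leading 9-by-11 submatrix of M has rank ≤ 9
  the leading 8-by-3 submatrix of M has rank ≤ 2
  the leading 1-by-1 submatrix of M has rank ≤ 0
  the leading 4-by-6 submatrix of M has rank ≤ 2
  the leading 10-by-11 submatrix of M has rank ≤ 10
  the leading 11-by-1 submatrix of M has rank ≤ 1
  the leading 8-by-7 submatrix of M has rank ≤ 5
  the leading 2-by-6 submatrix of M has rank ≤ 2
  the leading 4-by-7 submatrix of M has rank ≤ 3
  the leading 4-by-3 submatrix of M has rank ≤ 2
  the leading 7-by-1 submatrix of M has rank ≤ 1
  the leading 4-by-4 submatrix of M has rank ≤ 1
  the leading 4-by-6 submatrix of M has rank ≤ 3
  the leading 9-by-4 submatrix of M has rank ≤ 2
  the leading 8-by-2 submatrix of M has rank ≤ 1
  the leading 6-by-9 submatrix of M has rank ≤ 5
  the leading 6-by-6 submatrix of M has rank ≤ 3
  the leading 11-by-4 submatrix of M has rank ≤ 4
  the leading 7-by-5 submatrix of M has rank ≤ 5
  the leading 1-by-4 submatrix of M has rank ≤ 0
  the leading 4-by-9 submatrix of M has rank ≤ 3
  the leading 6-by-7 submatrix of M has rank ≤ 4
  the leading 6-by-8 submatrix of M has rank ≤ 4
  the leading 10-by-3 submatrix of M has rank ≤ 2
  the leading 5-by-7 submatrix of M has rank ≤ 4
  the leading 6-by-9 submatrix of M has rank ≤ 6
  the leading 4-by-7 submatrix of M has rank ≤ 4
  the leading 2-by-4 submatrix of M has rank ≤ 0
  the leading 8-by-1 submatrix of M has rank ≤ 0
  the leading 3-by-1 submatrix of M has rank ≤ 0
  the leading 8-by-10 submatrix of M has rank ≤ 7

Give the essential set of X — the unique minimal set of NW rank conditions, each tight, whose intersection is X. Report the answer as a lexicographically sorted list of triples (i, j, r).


Computing R[i][j] = min implied NW-rank bound (n=11, 49 conditions):

  row 1: 0, 0, 0, 0, 1, 1, 1, 1, 1, 1, 1
  row 2: 0, 0, 0, 0, 1, 1, 1, 1, 1, 1, 2
  row 3: 0, 1, 1, 1, 2, 2, 2, 2, 2, 2, 3
  row 4: 0, 1, 1, 1, 2, 2, 3, 3, 3, 3, 4
  row 5: 0, 1, 2, 2, 3, 3, 4, 4, 4, 4, 5
  row 6: 0, 1, 2, 2, 3, 3, 4, 4, 5, 5, 6
  row 7: 0, 1, 2, 2, 3, 4, 5, 5, 6, 6, 7
  row 8: 0, 1, 2, 2, 3, 4, 5, 5, 6, 7, 8
  row 9: 0, 1, 2, 2, 3, 4, 5, 6, 7, 8, 9
  row 10: 0, 1, 2, 3, 4, 5, 6, 7, 8, 9, 10
  row 11: 1, 2, 3, 4, 5, 6, 7, 8, 9, 10, 11

reading off 1-entries of Δ²R: w = (5, 11, 2, 7, 3, 9, 6, 10, 8, 4, 1).

Rothe diagram D(w) (31 cells), 9 SE-corners (essential conditions):

[(2, 4, 0), (2, 10, 1), (4, 4, 1), (4, 6, 2), (6, 6, 3), (6, 8, 4), (8, 8, 5), (9, 4, 2), (10, 1, 0)]


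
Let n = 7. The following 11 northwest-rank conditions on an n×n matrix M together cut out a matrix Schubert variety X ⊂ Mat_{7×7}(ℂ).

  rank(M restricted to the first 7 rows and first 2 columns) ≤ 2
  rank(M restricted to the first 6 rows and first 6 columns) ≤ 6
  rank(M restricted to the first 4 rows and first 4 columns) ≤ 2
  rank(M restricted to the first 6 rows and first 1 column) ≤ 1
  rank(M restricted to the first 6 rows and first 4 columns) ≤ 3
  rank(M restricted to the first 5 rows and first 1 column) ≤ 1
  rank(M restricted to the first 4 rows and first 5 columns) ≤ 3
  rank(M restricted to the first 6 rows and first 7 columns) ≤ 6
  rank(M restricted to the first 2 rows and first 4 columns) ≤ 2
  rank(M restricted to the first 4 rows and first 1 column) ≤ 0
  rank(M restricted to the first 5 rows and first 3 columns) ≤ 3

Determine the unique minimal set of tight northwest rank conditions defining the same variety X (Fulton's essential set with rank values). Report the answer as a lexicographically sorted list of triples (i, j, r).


The tightest implied rank at each (i,j), from the 11 conditions:

  i=1: 0 | 1 | 1 | 1 | 1 | 1 | 1
  i=2: 0 | 1 | 2 | 2 | 2 | 2 | 2
  i=3: 0 | 1 | 2 | 2 | 3 | 3 | 3
  i=4: 0 | 1 | 2 | 2 | 3 | 4 | 4
  i=5: 1 | 2 | 3 | 3 | 4 | 5 | 5
  i=6: 1 | 2 | 3 | 3 | 4 | 5 | 6
  i=7: 1 | 2 | 3 | 4 | 5 | 6 | 7

the unique w with this rank table is (2, 3, 5, 6, 1, 7, 4).

D(w) has 7 cells with 3 SE-corners; essential set:

[(4, 1, 0), (4, 4, 2), (6, 4, 3)]


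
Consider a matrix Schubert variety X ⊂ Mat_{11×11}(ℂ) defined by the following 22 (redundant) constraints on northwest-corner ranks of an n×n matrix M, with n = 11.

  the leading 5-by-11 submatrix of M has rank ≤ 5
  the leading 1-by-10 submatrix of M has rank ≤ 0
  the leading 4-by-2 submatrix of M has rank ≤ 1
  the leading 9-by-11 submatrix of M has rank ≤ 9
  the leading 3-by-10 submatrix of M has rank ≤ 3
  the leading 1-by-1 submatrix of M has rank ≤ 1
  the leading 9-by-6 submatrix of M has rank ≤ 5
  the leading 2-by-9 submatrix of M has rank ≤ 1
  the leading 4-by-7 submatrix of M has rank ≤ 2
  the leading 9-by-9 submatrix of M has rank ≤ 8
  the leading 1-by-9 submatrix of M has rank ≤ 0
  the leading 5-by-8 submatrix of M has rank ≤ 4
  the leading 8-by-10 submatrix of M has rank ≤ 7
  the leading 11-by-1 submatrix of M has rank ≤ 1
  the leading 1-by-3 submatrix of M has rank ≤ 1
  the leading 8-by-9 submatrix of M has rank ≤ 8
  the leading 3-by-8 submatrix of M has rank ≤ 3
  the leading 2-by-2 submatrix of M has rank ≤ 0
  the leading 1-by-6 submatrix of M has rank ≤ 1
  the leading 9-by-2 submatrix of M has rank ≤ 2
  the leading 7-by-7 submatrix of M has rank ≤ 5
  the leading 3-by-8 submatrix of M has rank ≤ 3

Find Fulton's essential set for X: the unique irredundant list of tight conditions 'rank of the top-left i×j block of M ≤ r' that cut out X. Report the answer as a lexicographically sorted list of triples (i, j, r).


Propagating the 22 rank bounds to every northwest block:

  R[1]: 0, 0, 0, 0, 0, 0, 0, 0, 0, 0, 1
  R[2]: 0, 0, 1, 1, 1, 1, 1, 1, 1, 1, 2
  R[3]: 1, 1, 2, 2, 2, 2, 2, 2, 2, 2, 3
  R[4]: 1, 1, 2, 2, 2, 2, 2, 3, 3, 3, 4
  R[5]: 1, 2, 3, 3, 3, 3, 3, 4, 4, 4, 5
  R[6]: 1, 2, 3, 4, 4, 4, 4, 5, 5, 5, 6
  R[7]: 1, 2, 3, 4, 5, 5, 5, 6, 6, 6, 7
  R[8]: 1, 2, 3, 4, 5, 5, 6, 7, 7, 7, 8
  R[9]: 1, 2, 3, 4, 5, 5, 6, 7, 8, 8, 9
  R[10]: 1, 2, 3, 4, 5, 6, 7, 8, 9, 9, 10
  R[11]: 1, 2, 3, 4, 5, 6, 7, 8, 9, 10, 11

so w = (11, 3, 1, 8, 2, 4, 5, 7, 9, 6, 10).

5 SE-corners of the 19-cell Rothe diagram give Ess(w):

[(1, 10, 0), (2, 2, 0), (4, 2, 1), (4, 7, 2), (9, 6, 5)]


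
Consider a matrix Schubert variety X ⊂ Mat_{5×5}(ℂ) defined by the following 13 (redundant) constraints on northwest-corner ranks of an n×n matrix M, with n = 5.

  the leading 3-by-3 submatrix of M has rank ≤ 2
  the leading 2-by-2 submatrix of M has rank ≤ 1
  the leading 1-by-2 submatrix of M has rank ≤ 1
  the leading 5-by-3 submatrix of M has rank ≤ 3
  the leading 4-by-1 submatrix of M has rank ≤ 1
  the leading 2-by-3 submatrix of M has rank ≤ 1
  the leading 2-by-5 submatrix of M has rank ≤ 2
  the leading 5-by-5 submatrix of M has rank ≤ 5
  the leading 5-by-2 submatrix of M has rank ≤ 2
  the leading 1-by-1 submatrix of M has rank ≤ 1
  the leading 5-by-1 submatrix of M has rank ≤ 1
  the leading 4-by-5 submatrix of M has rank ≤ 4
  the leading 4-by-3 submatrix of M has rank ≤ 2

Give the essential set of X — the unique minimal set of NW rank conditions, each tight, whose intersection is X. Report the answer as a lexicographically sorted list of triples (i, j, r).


Reconstructing r_w from the 13 given conditions:

  i=1: 1 1 1 1 1
  i=2: 1 1 1 2 2
  i=3: 1 2 2 3 3
  i=4: 1 2 2 3 4
  i=5: 1 2 3 4 5

second differences of R give the permutation w = (1, 4, 2, 5, 3).

2 SE-corners of the 3-cell Rothe diagram give Ess(w):

[(2, 3, 1), (4, 3, 2)]


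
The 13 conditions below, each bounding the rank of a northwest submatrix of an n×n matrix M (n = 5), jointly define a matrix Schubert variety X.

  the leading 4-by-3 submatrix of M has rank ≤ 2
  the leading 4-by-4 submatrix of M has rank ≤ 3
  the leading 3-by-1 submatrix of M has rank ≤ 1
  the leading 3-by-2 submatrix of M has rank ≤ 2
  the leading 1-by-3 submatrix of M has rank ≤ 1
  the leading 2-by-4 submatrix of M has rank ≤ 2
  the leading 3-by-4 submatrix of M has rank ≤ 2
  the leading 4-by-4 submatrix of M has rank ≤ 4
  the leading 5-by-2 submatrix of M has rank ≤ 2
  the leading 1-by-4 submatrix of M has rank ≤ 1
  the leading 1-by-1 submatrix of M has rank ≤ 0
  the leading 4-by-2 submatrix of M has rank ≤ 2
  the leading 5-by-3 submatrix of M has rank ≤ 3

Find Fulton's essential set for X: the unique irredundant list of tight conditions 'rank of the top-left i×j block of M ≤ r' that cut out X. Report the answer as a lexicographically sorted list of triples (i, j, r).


Recovering R(i,j) via the rank-extension bound from the 13 conditions:

  R[1]: 0 | 1 | 1 | 1 | 1
  R[2]: 1 | 2 | 2 | 2 | 2
  R[3]: 1 | 2 | 2 | 2 | 3
  R[4]: 1 | 2 | 2 | 3 | 4
  R[5]: 1 | 2 | 3 | 4 | 5

second differences of R give the permutation w = (2, 1, 5, 4, 3).

D(w) has 4 cells with 3 SE-corners; essential set:

[(1, 1, 0), (3, 4, 2), (4, 3, 2)]


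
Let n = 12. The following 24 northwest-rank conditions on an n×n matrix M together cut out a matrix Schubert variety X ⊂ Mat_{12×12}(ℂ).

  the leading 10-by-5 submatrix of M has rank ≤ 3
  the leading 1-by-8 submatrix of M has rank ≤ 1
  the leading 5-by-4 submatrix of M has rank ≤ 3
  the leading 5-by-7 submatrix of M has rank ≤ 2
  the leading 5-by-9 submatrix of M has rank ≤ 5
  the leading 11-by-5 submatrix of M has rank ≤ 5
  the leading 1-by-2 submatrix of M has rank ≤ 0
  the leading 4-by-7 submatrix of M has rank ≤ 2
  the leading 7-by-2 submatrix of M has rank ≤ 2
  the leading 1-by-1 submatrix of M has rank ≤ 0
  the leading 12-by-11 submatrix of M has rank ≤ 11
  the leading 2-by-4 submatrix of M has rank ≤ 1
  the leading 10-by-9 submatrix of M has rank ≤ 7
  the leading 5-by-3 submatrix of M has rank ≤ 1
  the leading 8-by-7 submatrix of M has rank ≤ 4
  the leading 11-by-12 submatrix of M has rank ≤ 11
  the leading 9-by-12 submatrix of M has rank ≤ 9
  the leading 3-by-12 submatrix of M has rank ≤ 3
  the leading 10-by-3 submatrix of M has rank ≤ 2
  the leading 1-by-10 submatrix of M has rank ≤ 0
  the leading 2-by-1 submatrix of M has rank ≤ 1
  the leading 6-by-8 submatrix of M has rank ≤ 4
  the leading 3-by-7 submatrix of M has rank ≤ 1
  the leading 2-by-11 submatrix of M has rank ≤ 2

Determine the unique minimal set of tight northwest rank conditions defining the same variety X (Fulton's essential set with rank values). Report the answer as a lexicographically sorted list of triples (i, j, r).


Rank table r_w(12×12) implied by the 24 constraints:

  row 1: 0, 0, 0, 0, 0, 0, 0, 0, 0, 0, 1, 1
  row 2: 1, 1, 1, 1, 1, 1, 1, 1, 1, 1, 2, 2
  row 3: 1, 1, 1, 1, 1, 1, 1, 2, 2, 2, 3, 3
  row 4: 1, 1, 1, 2, 2, 2, 2, 3, 3, 3, 4, 4
  row 5: 1, 1, 1, 2, 2, 2, 2, 3, 4, 4, 5, 5
  row 6: 1, 2, 2, 3, 3, 3, 3, 4, 5, 5, 6, 6
  row 7: 1, 2, 2, 3, 3, 4, 4, 5, 6, 6, 7, 7
  row 8: 1, 2, 2, 3, 3, 4, 4, 5, 6, 7, 8, 8
  row 9: 1, 2, 2, 3, 3, 4, 5, 6, 7, 8, 9, 9
  row 10: 1, 2, 2, 3, 3, 4, 5, 6, 7, 8, 9, 10
  row 11: 1, 2, 3, 4, 4, 5, 6, 7, 8, 9, 10, 11
  row 12: 1, 2, 3, 4, 5, 6, 7, 8, 9, 10, 11, 12

the unique w with this rank table is (11, 1, 8, 4, 9, 2, 6, 10, 7, 12, 3, 5).

Rothe diagram D(w) (32 cells), 7 SE-corners (essential conditions):

[(1, 10, 0), (3, 7, 1), (5, 3, 1), (5, 7, 2), (8, 7, 4), (10, 3, 2), (10, 5, 3)]


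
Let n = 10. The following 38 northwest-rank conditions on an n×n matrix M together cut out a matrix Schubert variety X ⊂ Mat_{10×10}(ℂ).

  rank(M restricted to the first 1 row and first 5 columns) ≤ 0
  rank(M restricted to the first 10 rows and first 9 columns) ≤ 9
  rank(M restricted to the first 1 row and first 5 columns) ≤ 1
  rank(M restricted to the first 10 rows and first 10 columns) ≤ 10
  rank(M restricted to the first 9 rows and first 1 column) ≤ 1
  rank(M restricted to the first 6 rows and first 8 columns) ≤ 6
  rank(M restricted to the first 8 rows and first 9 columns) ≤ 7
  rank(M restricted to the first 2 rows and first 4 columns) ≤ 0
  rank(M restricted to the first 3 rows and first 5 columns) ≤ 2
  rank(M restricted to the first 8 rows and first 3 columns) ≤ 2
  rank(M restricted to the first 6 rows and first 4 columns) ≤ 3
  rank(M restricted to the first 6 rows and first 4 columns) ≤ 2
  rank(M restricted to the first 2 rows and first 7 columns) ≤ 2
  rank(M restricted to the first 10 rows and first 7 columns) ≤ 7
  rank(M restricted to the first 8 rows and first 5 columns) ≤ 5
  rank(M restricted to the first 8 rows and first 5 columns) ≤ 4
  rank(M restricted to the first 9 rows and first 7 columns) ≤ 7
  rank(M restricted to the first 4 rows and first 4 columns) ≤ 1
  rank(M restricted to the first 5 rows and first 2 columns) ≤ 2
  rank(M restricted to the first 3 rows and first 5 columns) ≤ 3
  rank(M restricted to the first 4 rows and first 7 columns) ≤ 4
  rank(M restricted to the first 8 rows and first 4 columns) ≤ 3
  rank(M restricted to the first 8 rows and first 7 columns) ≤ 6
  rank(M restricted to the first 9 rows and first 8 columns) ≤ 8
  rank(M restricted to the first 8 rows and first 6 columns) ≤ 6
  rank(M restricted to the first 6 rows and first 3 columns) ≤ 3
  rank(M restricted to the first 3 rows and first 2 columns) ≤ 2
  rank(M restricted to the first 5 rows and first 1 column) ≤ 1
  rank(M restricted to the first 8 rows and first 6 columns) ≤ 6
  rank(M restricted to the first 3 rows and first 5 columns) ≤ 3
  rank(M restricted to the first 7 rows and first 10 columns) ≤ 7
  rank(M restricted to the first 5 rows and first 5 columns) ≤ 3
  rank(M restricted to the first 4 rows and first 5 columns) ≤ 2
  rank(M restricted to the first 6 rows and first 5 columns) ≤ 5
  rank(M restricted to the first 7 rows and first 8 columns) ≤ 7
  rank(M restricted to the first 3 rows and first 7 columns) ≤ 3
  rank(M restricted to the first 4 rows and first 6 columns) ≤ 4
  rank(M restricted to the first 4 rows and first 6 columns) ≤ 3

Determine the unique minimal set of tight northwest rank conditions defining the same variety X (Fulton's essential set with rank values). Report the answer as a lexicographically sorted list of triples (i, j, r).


Recovering R(i,j) via the rank-extension bound from the 38 conditions:

  i=1: 0 | 0 | 0 | 0 | 0 | 1 | 1 | 1 | 1 | 1
  i=2: 0 | 0 | 0 | 0 | 1 | 2 | 2 | 2 | 2 | 2
  i=3: 1 | 1 | 1 | 1 | 2 | 3 | 3 | 3 | 3 | 3
  i=4: 1 | 1 | 1 | 1 | 2 | 3 | 4 | 4 | 4 | 4
  i=5: 1 | 2 | 2 | 2 | 3 | 4 | 5 | 5 | 5 | 5
  i=6: 1 | 2 | 2 | 2 | 3 | 4 | 5 | 6 | 6 | 6
  i=7: 1 | 2 | 2 | 3 | 4 | 5 | 6 | 7 | 7 | 7
  i=8: 1 | 2 | 2 | 3 | 4 | 5 | 6 | 7 | 7 | 8
  i=9: 1 | 2 | 3 | 4 | 5 | 6 | 7 | 8 | 8 | 9
  i=10: 1 | 2 | 3 | 4 | 5 | 6 | 7 | 8 | 9 | 10

the unique w with this rank table is (6, 5, 1, 7, 2, 8, 4, 10, 3, 9).

Fulton essential set (6 of the 17 Rothe cells):

[(1, 5, 0), (2, 4, 0), (4, 4, 1), (6, 4, 2), (8, 3, 2), (8, 9, 7)]


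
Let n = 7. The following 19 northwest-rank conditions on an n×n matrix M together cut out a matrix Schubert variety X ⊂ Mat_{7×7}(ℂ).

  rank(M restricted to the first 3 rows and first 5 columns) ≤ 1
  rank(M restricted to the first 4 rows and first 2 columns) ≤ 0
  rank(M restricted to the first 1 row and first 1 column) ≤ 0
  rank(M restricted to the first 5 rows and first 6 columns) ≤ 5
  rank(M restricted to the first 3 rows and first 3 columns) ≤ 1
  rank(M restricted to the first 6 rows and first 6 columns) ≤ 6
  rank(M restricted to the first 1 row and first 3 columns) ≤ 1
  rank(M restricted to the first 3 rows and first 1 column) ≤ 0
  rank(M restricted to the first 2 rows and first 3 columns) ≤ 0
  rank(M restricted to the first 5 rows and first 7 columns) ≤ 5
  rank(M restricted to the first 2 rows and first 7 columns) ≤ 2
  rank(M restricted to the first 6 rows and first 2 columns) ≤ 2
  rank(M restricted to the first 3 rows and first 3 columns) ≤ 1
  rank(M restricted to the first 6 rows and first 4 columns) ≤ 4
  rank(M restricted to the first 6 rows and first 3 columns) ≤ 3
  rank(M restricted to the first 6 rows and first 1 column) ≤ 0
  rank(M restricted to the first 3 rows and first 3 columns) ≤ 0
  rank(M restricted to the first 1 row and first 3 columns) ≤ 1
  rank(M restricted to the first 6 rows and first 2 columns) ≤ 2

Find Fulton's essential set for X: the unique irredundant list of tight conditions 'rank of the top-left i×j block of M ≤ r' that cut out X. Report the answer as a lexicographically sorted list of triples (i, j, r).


Computing R[i][j] = min implied NW-rank bound (n=7, 19 conditions):

  i=1: 0 0 0 1 1 1 1
  i=2: 0 0 0 1 1 2 2
  i=3: 0 0 0 1 1 2 3
  i=4: 0 0 1 2 2 3 4
  i=5: 0 1 2 3 3 4 5
  i=6: 0 1 2 3 4 5 6
  i=7: 1 2 3 4 5 6 7

the unique w with this rank table is (4, 6, 7, 3, 2, 5, 1).

ℓ(w)=15; the 4 essential cells (i,j,r):

[(3, 3, 0), (3, 5, 1), (4, 2, 0), (6, 1, 0)]


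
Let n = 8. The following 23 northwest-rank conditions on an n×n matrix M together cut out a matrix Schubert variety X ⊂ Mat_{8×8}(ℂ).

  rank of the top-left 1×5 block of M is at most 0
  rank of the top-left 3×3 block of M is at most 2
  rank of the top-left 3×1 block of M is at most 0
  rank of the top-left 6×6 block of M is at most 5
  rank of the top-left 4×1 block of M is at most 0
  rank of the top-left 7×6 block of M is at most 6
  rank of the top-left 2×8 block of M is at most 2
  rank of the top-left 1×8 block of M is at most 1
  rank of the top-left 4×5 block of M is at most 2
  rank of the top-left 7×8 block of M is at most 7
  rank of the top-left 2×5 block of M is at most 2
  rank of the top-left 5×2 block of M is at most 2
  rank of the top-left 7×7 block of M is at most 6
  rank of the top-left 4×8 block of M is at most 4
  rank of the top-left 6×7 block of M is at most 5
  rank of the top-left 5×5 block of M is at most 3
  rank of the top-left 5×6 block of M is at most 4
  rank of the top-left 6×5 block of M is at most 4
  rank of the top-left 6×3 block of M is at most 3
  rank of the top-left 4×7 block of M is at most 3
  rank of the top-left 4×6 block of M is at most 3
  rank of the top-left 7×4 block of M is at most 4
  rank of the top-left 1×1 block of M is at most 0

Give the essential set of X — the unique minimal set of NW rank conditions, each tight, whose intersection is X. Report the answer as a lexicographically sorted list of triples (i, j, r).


Reconstructing r_w from the 23 given conditions:

  i=1: 0, 0, 0, 0, 0, 1, 1, 1
  i=2: 0, 1, 1, 1, 1, 2, 2, 2
  i=3: 0, 1, 2, 2, 2, 3, 3, 3
  i=4: 0, 1, 2, 2, 2, 3, 3, 4
  i=5: 1, 2, 3, 3, 3, 4, 4, 5
  i=6: 1, 2, 3, 4, 4, 5, 5, 6
  i=7: 1, 2, 3, 4, 5, 6, 6, 7
  i=8: 1, 2, 3, 4, 5, 6, 7, 8

the unique w with this rank table is (6, 2, 3, 8, 1, 4, 5, 7).

ℓ(w)=11; the 4 essential cells (i,j,r):

[(1, 5, 0), (4, 1, 0), (4, 5, 2), (4, 7, 3)]


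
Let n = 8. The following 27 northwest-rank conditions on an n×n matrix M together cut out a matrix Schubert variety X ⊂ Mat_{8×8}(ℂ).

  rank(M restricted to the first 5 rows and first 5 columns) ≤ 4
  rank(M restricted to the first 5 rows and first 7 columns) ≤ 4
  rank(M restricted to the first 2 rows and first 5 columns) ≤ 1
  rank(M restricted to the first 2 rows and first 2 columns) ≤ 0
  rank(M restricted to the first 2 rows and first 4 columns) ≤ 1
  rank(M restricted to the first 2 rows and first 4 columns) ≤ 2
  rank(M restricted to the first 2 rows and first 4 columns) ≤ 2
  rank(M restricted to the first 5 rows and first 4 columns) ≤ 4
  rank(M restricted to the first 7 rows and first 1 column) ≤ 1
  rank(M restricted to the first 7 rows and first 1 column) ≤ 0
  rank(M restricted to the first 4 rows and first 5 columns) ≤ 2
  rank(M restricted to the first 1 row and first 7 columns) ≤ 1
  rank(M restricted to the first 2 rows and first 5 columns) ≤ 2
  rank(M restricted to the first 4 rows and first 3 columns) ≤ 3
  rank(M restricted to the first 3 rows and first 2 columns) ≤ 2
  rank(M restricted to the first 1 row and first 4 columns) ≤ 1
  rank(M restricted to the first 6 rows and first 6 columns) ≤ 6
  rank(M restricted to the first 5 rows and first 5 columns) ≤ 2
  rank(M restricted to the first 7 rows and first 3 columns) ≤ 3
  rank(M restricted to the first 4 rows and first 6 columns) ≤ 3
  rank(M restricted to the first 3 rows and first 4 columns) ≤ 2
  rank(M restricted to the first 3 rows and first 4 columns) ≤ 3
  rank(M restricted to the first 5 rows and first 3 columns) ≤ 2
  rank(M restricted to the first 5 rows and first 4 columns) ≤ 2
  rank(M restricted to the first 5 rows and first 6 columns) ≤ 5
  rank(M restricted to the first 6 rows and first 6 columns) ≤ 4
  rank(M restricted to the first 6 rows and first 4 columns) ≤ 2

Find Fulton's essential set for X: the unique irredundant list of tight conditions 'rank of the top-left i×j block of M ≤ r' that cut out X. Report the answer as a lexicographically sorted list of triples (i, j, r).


Recovering R(i,j) via the rank-extension bound from the 27 conditions:

  0, 0, 1, 1, 1, 1, 1, 1
  0, 0, 1, 1, 1, 2, 2, 2
  0, 1, 2, 2, 2, 3, 3, 3
  0, 1, 2, 2, 2, 3, 4, 4
  0, 1, 2, 2, 2, 3, 4, 5
  0, 1, 2, 2, 3, 4, 5, 6
  0, 1, 2, 3, 4, 5, 6, 7
  1, 2, 3, 4, 5, 6, 7, 8

the unique w with this rank table is (3, 6, 2, 7, 8, 5, 4, 1).

D(w) has 16 cells with 5 SE-corners; essential set:

[(2, 2, 0), (2, 5, 1), (5, 5, 2), (6, 4, 2), (7, 1, 0)]


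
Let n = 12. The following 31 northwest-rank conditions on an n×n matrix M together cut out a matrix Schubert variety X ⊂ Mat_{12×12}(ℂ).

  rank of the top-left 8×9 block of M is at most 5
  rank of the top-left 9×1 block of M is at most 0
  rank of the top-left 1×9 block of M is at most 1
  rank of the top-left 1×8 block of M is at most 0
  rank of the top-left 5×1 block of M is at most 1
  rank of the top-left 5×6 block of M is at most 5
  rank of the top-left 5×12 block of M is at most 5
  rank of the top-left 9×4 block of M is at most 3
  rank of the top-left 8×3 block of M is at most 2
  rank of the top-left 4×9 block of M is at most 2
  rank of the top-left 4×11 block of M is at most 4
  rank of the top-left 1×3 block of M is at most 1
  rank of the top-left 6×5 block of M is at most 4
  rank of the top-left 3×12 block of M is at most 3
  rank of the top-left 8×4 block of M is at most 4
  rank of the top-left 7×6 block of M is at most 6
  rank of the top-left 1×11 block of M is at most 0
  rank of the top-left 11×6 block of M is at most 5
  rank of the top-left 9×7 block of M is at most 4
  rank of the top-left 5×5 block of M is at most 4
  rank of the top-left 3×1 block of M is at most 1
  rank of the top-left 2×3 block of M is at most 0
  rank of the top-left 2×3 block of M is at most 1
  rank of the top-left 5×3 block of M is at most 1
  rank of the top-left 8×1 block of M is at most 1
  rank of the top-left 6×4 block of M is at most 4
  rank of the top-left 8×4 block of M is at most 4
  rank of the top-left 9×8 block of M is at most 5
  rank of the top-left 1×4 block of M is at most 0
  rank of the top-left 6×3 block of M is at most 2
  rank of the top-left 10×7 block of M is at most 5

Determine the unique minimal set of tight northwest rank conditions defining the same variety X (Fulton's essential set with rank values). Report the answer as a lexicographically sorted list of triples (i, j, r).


Reconstructing r_w from the 31 given conditions:

  i=1: 0 0 0 0 0 0 0 0 0 0 0 1
  i=2: 0 0 0 1 1 1 1 1 1 1 1 2
  i=3: 0 1 1 2 2 2 2 2 2 2 2 3
  i=4: 0 1 1 2 2 2 2 2 2 3 3 4
  i=5: 0 1 1 2 3 3 3 3 3 4 4 5
  i=6: 0 1 2 3 4 4 4 4 4 5 5 6
  i=7: 0 1 2 3 4 4 4 5 5 6 6 7
  i=8: 0 1 2 3 4 4 4 5 5 6 7 8
  i=9: 0 1 2 3 4 4 4 5 6 7 8 9
  i=10: 1 2 3 4 5 5 5 6 7 8 9 10
  i=11: 1 2 3 4 5 5 6 7 8 9 10 11
  i=12: 1 2 3 4 5 6 7 8 9 10 11 12

reading off 1-entries of Δ²R: w = (12, 4, 2, 10, 5, 3, 8, 11, 9, 1, 7, 6).

|D(w)|=36, |Ess(w)|=8:

[(1, 11, 0), (2, 3, 0), (4, 9, 2), (5, 3, 1), (8, 9, 5), (9, 1, 0), (9, 7, 4), (11, 6, 5)]


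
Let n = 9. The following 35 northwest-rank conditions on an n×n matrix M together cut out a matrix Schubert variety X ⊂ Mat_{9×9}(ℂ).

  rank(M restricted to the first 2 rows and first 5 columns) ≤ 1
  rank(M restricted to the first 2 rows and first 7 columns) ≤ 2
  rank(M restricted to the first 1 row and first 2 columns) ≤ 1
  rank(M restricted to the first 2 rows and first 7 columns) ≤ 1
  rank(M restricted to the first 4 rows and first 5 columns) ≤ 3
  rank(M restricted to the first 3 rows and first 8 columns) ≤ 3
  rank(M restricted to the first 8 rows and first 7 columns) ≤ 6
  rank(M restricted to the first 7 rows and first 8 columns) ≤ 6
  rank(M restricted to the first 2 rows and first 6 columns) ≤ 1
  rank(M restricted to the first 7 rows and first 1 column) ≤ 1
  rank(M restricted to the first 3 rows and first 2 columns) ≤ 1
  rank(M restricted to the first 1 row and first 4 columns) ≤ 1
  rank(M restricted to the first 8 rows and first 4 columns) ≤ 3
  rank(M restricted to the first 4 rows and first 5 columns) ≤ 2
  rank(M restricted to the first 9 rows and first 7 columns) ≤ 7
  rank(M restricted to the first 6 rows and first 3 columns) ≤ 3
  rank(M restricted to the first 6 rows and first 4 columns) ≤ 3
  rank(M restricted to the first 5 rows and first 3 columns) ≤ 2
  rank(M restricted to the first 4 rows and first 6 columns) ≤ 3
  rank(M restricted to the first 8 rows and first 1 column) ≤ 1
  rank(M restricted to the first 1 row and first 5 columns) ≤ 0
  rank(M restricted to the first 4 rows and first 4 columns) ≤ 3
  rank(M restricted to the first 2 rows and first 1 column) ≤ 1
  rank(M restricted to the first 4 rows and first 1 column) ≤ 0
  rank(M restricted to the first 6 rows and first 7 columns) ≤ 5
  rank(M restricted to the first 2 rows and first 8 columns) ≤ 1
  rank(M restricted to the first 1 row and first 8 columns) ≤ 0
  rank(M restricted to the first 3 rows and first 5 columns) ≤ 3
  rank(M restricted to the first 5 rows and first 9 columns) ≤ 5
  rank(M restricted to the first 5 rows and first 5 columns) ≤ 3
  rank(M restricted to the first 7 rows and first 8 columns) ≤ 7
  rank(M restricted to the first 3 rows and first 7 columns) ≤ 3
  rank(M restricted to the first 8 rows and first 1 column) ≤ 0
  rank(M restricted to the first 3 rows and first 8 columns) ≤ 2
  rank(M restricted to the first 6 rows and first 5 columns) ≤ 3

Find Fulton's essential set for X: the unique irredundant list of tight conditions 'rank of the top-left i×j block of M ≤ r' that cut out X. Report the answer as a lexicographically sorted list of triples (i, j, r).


The tightest implied rank at each (i,j), from the 35 conditions:

  0 0 0 0 0 0 0 0 1
  0 1 1 1 1 1 1 1 2
  0 1 2 2 2 2 2 2 3
  0 1 2 2 2 3 3 3 4
  0 1 2 3 3 4 4 4 5
  0 1 2 3 3 4 5 5 6
  0 1 2 3 4 5 6 6 7
  0 1 2 3 4 5 6 7 8
  1 2 3 4 5 6 7 8 9

second differences of R give the permutation w = (9, 2, 3, 6, 4, 7, 5, 8, 1).

Rothe diagram D(w) (18 cells), 4 SE-corners (essential conditions):

[(1, 8, 0), (4, 5, 2), (6, 5, 3), (8, 1, 0)]


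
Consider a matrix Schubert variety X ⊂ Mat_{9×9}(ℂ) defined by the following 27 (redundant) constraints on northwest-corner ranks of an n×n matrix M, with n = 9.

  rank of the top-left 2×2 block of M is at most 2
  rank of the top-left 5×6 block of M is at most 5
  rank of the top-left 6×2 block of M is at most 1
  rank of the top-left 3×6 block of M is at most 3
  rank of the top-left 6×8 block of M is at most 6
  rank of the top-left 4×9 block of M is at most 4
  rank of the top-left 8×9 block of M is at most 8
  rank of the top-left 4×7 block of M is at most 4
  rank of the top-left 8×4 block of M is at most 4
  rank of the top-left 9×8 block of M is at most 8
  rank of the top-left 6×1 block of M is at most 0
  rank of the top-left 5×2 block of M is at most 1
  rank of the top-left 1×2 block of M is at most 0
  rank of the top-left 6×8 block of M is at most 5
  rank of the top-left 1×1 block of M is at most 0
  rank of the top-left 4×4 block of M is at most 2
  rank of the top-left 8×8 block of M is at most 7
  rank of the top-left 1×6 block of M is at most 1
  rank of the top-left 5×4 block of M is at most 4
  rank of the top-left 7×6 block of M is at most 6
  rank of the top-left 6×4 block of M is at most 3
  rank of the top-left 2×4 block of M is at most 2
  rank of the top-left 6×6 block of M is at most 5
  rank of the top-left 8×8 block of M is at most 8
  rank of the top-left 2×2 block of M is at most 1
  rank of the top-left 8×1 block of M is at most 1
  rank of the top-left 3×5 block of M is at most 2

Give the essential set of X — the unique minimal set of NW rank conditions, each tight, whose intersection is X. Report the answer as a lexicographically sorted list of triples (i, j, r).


Rank table r_w(9×9) implied by the 27 constraints:

  0 0 1 1 1 1 1 1 1
  0 1 2 2 2 2 2 2 2
  0 1 2 2 2 3 3 3 3
  0 1 2 2 3 4 4 4 4
  0 1 2 3 4 5 5 5 5
  0 1 2 3 4 5 5 5 6
  1 2 3 4 5 6 6 6 7
  1 2 3 4 5 6 7 7 8
  1 2 3 4 5 6 7 8 9

reading off 1-entries of Δ²R: w = (3, 2, 6, 5, 4, 9, 1, 7, 8).

D(w) has 12 cells with 5 SE-corners; essential set:

[(1, 2, 0), (3, 5, 2), (4, 4, 2), (6, 1, 0), (6, 8, 5)]


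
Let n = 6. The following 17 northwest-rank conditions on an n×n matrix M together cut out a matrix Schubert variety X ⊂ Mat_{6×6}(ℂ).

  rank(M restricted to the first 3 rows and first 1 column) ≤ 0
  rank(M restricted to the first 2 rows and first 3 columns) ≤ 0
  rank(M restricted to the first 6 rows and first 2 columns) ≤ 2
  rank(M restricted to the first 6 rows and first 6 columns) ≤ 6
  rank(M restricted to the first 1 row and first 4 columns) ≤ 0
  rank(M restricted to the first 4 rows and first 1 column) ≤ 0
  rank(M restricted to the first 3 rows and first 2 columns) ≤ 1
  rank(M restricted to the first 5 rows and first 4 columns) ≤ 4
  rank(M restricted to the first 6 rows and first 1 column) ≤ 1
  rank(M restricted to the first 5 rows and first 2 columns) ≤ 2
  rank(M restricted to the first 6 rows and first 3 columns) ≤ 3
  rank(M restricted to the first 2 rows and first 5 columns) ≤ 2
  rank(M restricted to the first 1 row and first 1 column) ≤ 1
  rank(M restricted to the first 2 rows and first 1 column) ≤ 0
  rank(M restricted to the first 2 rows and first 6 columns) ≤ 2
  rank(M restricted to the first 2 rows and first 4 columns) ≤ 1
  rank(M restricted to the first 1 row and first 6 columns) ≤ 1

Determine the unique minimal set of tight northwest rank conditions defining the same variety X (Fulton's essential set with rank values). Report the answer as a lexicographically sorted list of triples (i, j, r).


Recovering R(i,j) via the rank-extension bound from the 17 conditions:

  i=1: 0 | 0 | 0 | 0 | 1 | 1
  i=2: 0 | 0 | 0 | 1 | 2 | 2
  i=3: 0 | 1 | 1 | 2 | 3 | 3
  i=4: 0 | 1 | 2 | 3 | 4 | 4
  i=5: 1 | 2 | 3 | 4 | 5 | 5
  i=6: 1 | 2 | 3 | 4 | 5 | 6

giving w = (5, 4, 2, 3, 1, 6) via Δ²R.

3 SE-corners of the 9-cell Rothe diagram give Ess(w):

[(1, 4, 0), (2, 3, 0), (4, 1, 0)]


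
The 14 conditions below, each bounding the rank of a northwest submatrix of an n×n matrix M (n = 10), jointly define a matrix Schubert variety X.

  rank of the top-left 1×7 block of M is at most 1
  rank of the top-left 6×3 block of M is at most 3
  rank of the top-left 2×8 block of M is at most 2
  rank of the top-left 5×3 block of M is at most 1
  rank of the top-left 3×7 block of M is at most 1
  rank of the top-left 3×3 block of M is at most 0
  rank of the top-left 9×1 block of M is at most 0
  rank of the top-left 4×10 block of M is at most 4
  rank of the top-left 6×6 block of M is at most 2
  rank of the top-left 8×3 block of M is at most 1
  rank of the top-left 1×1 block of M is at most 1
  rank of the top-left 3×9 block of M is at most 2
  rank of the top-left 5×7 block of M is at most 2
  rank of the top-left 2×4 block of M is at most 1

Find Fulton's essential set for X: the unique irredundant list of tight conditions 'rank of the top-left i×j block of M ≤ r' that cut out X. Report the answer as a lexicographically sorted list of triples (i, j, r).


Reconstructing r_w from the 14 given conditions:

  R[1]: 0  0  0  1  1  1  1  1  1  1
  R[2]: 0  0  0  1  1  1  1  2  2  2
  R[3]: 0  0  0  1  1  1  1  2  2  3
  R[4]: 0  1  1  2  2  2  2  3  3  4
  R[5]: 0  1  1  2  2  2  2  3  4  5
  R[6]: 0  1  1  2  2  2  3  4  5  6
  R[7]: 0  1  1  2  3  3  4  5  6  7
  R[8]: 0  1  1  2  3  4  5  6  7  8
  R[9]: 0  1  2  3  4  5  6  7  8  9
  R[10]: 1  2  3  4  5  6  7  8  9  10

second differences of R give the permutation w = (4, 8, 10, 2, 9, 7, 5, 6, 3, 1).

7 SE-corners of the 31-cell Rothe diagram give Ess(w):

[(3, 3, 0), (3, 7, 1), (3, 9, 2), (5, 7, 2), (6, 6, 2), (8, 3, 1), (9, 1, 0)]
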